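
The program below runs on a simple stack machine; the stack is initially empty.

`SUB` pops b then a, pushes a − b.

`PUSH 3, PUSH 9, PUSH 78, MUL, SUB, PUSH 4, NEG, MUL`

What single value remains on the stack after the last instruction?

2796

PUSH 3  -> [3]
PUSH 9  -> [3, 9]
PUSH 78 -> [3, 9, 78]
MUL     -> [3, 702]
SUB     -> [-699]
PUSH 4  -> [-699, 4]
NEG     -> [-699, -4]
MUL     -> [2796]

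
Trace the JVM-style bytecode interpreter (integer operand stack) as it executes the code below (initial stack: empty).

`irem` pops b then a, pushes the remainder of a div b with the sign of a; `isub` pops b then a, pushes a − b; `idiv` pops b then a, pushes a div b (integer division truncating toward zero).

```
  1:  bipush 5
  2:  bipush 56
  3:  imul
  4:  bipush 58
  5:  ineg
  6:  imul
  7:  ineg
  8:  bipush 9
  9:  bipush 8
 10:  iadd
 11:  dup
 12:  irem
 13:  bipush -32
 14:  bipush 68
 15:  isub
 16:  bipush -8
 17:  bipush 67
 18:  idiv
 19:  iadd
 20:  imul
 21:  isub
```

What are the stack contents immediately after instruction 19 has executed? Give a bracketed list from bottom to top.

bipush 5   : [5]
bipush 56  : [5, 56]
imul       : [280]
bipush 58  : [280, 58]
ineg       : [280, -58]
imul       : [-16240]
ineg       : [16240]
bipush 9   : [16240, 9]
bipush 8   : [16240, 9, 8]
iadd       : [16240, 17]
dup        : [16240, 17, 17]
irem       : [16240, 0]
bipush -32 : [16240, 0, -32]
bipush 68  : [16240, 0, -32, 68]
isub       : [16240, 0, -100]
bipush -8  : [16240, 0, -100, -8]
bipush 67  : [16240, 0, -100, -8, 67]
idiv       : [16240, 0, -100, 0]
iadd       : [16240, 0, -100]

[16240, 0, -100]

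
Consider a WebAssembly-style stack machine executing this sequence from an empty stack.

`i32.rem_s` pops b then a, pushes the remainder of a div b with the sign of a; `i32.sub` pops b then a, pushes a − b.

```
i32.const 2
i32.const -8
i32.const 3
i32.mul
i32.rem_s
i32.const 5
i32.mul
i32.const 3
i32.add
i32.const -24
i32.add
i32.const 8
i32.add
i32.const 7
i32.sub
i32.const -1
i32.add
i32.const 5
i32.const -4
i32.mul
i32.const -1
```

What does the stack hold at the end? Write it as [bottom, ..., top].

i32.const 2   -> 2
i32.const -8  -> 2 -8
i32.const 3   -> 2 -8 3
i32.mul       -> 2 -24
i32.rem_s     -> 2
i32.const 5   -> 2 5
i32.mul       -> 10
i32.const 3   -> 10 3
i32.add       -> 13
i32.const -24 -> 13 -24
i32.add       -> -11
i32.const 8   -> -11 8
i32.add       -> -3
i32.const 7   -> -3 7
i32.sub       -> -10
i32.const -1  -> -10 -1
i32.add       -> -11
i32.const 5   -> -11 5
i32.const -4  -> -11 5 -4
i32.mul       -> -11 -20
i32.const -1  -> -11 -20 -1

[-11, -20, -1]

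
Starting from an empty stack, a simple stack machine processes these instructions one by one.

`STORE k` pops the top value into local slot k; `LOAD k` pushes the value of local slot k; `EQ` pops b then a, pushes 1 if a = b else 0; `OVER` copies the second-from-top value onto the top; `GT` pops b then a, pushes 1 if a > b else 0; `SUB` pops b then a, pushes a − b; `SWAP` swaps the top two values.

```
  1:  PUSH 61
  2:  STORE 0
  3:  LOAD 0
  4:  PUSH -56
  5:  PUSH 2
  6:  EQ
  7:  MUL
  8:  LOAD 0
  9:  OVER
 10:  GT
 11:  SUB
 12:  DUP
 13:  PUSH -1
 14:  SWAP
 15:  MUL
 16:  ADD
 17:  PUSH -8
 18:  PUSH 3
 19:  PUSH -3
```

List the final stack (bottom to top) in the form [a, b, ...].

PUSH 61  : [61]
STORE 0  : []
LOAD 0   : [61]
PUSH -56 : [61, -56]
PUSH 2   : [61, -56, 2]
EQ       : [61, 0]
MUL      : [0]
LOAD 0   : [0, 61]
OVER     : [0, 61, 0]
GT       : [0, 1]
SUB      : [-1]
DUP      : [-1, -1]
PUSH -1  : [-1, -1, -1]
SWAP     : [-1, -1, -1]
MUL      : [-1, 1]
ADD      : [0]
PUSH -8  : [0, -8]
PUSH 3   : [0, -8, 3]
PUSH -3  : [0, -8, 3, -3]

[0, -8, 3, -3]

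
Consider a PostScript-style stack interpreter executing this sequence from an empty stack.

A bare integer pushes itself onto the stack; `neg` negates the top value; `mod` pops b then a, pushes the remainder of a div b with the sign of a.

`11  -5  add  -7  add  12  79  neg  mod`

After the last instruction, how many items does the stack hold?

11  → 11
-5  → 11 -5
add → 6
-7  → 6 -7
add → -1
12  → -1 12
79  → -1 12 79
neg → -1 12 -79
mod → -1 12

2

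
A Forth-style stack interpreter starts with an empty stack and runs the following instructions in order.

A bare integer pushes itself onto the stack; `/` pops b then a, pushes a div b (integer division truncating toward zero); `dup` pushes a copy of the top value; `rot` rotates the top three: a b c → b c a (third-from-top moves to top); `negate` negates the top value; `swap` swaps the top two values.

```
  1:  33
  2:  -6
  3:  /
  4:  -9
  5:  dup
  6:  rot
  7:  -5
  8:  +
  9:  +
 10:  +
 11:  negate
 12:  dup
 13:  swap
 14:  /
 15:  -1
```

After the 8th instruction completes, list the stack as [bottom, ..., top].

[-9, -9, -10]

33   33
-6   33 -6
/    -5
-9   -5 -9
dup  -5 -9 -9
rot  -9 -9 -5
-5   -9 -9 -5 -5
+    -9 -9 -10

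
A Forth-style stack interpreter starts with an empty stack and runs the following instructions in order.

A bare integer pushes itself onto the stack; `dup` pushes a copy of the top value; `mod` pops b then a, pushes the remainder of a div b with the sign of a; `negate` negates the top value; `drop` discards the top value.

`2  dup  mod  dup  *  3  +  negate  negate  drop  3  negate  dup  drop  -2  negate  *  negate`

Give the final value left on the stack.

2      : [2]
dup    : [2, 2]
mod    : [0]
dup    : [0, 0]
*      : [0]
3      : [0, 3]
+      : [3]
negate : [-3]
negate : [3]
drop   : []
3      : [3]
negate : [-3]
dup    : [-3, -3]
drop   : [-3]
-2     : [-3, -2]
negate : [-3, 2]
*      : [-6]
negate : [6]

6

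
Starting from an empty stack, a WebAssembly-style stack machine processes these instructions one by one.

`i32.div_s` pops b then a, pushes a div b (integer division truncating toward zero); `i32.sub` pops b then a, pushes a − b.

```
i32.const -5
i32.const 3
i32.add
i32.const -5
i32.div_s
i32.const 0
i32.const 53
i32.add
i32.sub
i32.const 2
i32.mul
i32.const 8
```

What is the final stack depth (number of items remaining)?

i32.const -5  [-5]
i32.const 3   [-5, 3]
i32.add       [-2]
i32.const -5  [-2, -5]
i32.div_s     [0]
i32.const 0   [0, 0]
i32.const 53  [0, 0, 53]
i32.add       [0, 53]
i32.sub       [-53]
i32.const 2   [-53, 2]
i32.mul       [-106]
i32.const 8   [-106, 8]

2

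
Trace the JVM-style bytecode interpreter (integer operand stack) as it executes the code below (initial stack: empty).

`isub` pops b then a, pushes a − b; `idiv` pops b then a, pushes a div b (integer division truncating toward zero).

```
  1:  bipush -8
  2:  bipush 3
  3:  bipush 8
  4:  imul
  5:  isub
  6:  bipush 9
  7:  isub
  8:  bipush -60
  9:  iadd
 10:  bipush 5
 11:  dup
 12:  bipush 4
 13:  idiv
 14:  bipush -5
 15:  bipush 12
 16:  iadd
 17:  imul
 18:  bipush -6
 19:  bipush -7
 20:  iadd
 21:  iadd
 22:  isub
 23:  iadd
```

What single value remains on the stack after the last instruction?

-90

bipush -8  : [-8]
bipush 3   : [-8, 3]
bipush 8   : [-8, 3, 8]
imul       : [-8, 24]
isub       : [-32]
bipush 9   : [-32, 9]
isub       : [-41]
bipush -60 : [-41, -60]
iadd       : [-101]
bipush 5   : [-101, 5]
dup        : [-101, 5, 5]
bipush 4   : [-101, 5, 5, 4]
idiv       : [-101, 5, 1]
bipush -5  : [-101, 5, 1, -5]
bipush 12  : [-101, 5, 1, -5, 12]
iadd       : [-101, 5, 1, 7]
imul       : [-101, 5, 7]
bipush -6  : [-101, 5, 7, -6]
bipush -7  : [-101, 5, 7, -6, -7]
iadd       : [-101, 5, 7, -13]
iadd       : [-101, 5, -6]
isub       : [-101, 11]
iadd       : [-90]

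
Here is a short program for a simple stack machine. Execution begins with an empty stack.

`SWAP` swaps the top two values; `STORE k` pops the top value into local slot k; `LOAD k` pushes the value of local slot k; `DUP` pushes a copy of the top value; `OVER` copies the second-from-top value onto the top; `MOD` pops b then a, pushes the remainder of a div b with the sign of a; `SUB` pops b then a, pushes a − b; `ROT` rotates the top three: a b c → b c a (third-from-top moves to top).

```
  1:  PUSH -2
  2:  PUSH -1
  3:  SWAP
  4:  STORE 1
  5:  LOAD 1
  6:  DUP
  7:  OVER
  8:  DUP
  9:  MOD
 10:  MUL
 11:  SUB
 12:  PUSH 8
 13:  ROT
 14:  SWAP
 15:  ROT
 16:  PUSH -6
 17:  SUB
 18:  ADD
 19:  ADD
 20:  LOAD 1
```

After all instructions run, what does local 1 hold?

-2

PUSH -2 -> -2
PUSH -1 -> -2 -1
SWAP    -> -1 -2
STORE 1 -> -1
LOAD 1  -> -1 -2
DUP     -> -1 -2 -2
OVER    -> -1 -2 -2 -2
DUP     -> -1 -2 -2 -2 -2
MOD     -> -1 -2 -2 0
MUL     -> -1 -2 0
SUB     -> -1 -2
PUSH 8  -> -1 -2 8
ROT     -> -2 8 -1
SWAP    -> -2 -1 8
ROT     -> -1 8 -2
PUSH -6 -> -1 8 -2 -6
SUB     -> -1 8 4
ADD     -> -1 12
ADD     -> 11
LOAD 1  -> 11 -2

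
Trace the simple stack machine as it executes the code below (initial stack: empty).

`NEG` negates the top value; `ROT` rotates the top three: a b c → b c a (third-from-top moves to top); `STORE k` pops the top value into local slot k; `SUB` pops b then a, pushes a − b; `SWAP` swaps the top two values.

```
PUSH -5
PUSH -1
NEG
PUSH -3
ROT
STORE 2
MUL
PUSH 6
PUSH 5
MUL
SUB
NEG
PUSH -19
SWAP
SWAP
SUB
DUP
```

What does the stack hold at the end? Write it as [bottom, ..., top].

PUSH -5  : -5
PUSH -1  : -5 -1
NEG      : -5 1
PUSH -3  : -5 1 -3
ROT      : 1 -3 -5
STORE 2  : 1 -3
MUL      : -3
PUSH 6   : -3 6
PUSH 5   : -3 6 5
MUL      : -3 30
SUB      : -33
NEG      : 33
PUSH -19 : 33 -19
SWAP     : -19 33
SWAP     : 33 -19
SUB      : 52
DUP      : 52 52

[52, 52]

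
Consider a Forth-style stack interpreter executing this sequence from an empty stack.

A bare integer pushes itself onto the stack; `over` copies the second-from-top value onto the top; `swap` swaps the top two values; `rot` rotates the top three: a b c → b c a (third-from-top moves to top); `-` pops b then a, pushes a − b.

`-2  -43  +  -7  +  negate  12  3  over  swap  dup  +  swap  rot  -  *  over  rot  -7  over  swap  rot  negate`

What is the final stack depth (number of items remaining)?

-2     : [-2]
-43    : [-2, -43]
+      : [-45]
-7     : [-45, -7]
+      : [-52]
negate : [52]
12     : [52, 12]
3      : [52, 12, 3]
over   : [52, 12, 3, 12]
swap   : [52, 12, 12, 3]
dup    : [52, 12, 12, 3, 3]
+      : [52, 12, 12, 6]
swap   : [52, 12, 6, 12]
rot    : [52, 6, 12, 12]
-      : [52, 6, 0]
*      : [52, 0]
over   : [52, 0, 52]
rot    : [0, 52, 52]
-7     : [0, 52, 52, -7]
over   : [0, 52, 52, -7, 52]
swap   : [0, 52, 52, 52, -7]
rot    : [0, 52, 52, -7, 52]
negate : [0, 52, 52, -7, -52]

5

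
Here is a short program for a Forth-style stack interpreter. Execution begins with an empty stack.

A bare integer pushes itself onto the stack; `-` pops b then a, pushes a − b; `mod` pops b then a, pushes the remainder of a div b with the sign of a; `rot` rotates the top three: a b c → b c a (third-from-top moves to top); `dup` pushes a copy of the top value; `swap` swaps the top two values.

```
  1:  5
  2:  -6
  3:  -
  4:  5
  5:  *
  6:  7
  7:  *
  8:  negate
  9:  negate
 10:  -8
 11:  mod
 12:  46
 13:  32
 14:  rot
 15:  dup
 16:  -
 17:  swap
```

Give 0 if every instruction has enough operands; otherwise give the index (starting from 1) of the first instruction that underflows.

0

5       5
-6      5 -6
-       11
5       11 5
*       55
7       55 7
*       385
negate  -385
negate  385
-8      385 -8
mod     1
46      1 46
32      1 46 32
rot     46 32 1
dup     46 32 1 1
-       46 32 0
swap    46 0 32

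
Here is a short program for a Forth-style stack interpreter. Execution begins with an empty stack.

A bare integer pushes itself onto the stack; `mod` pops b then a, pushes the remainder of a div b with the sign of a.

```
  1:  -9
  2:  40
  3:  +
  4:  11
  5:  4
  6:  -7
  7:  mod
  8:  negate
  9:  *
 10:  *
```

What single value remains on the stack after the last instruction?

-9      -9
40      -9 40
+       31
11      31 11
4       31 11 4
-7      31 11 4 -7
mod     31 11 4
negate  31 11 -4
*       31 -44
*       -1364

-1364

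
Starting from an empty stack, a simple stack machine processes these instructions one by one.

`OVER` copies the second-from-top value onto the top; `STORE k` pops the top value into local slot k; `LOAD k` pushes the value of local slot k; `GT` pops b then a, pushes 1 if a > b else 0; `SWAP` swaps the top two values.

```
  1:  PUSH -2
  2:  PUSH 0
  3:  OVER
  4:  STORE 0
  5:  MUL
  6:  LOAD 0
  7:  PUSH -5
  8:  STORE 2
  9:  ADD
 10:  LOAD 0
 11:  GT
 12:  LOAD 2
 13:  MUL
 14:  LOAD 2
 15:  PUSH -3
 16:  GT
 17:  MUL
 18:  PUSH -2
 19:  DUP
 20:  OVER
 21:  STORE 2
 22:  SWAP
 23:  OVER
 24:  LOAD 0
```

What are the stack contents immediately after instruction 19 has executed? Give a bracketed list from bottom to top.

PUSH -2  -2
PUSH 0   -2 0
OVER     -2 0 -2
STORE 0  -2 0
MUL      0
LOAD 0   0 -2
PUSH -5  0 -2 -5
STORE 2  0 -2
ADD      -2
LOAD 0   -2 -2
GT       0
LOAD 2   0 -5
MUL      0
LOAD 2   0 -5
PUSH -3  0 -5 -3
GT       0 0
MUL      0
PUSH -2  0 -2
DUP      0 -2 -2

[0, -2, -2]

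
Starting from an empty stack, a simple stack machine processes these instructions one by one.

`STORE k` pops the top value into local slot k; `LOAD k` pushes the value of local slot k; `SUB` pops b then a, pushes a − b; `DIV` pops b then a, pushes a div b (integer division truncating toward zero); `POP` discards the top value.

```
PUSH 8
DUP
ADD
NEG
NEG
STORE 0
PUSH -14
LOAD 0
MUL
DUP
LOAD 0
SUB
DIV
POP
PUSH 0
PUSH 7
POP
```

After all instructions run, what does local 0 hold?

16

PUSH 8    8
DUP       8 8
ADD       16
NEG       -16
NEG       16
STORE 0   (empty)
PUSH -14  -14
LOAD 0    -14 16
MUL       -224
DUP       -224 -224
LOAD 0    -224 -224 16
SUB       -224 -240
DIV       0
POP       (empty)
PUSH 0    0
PUSH 7    0 7
POP       0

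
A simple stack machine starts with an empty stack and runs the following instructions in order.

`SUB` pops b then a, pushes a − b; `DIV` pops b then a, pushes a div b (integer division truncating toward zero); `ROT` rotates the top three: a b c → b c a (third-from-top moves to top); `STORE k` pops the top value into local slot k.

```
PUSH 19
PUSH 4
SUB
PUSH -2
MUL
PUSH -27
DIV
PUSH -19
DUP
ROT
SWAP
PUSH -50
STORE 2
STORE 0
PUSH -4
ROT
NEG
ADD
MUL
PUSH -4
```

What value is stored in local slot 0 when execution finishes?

-19

PUSH 19  -> [19]
PUSH 4   -> [19, 4]
SUB      -> [15]
PUSH -2  -> [15, -2]
MUL      -> [-30]
PUSH -27 -> [-30, -27]
DIV      -> [1]
PUSH -19 -> [1, -19]
DUP      -> [1, -19, -19]
ROT      -> [-19, -19, 1]
SWAP     -> [-19, 1, -19]
PUSH -50 -> [-19, 1, -19, -50]
STORE 2  -> [-19, 1, -19]
STORE 0  -> [-19, 1]
PUSH -4  -> [-19, 1, -4]
ROT      -> [1, -4, -19]
NEG      -> [1, -4, 19]
ADD      -> [1, 15]
MUL      -> [15]
PUSH -4  -> [15, -4]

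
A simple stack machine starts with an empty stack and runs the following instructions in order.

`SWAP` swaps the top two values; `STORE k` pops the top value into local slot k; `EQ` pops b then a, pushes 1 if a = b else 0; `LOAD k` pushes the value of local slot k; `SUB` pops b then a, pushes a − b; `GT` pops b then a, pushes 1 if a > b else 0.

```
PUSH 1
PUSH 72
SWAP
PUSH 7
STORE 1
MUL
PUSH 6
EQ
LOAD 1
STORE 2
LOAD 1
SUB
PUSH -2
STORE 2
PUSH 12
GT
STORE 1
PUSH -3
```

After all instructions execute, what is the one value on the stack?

PUSH 1   [1]
PUSH 72  [1, 72]
SWAP     [72, 1]
PUSH 7   [72, 1, 7]
STORE 1  [72, 1]
MUL      [72]
PUSH 6   [72, 6]
EQ       [0]
LOAD 1   [0, 7]
STORE 2  [0]
LOAD 1   [0, 7]
SUB      [-7]
PUSH -2  [-7, -2]
STORE 2  [-7]
PUSH 12  [-7, 12]
GT       [0]
STORE 1  []
PUSH -3  [-3]

-3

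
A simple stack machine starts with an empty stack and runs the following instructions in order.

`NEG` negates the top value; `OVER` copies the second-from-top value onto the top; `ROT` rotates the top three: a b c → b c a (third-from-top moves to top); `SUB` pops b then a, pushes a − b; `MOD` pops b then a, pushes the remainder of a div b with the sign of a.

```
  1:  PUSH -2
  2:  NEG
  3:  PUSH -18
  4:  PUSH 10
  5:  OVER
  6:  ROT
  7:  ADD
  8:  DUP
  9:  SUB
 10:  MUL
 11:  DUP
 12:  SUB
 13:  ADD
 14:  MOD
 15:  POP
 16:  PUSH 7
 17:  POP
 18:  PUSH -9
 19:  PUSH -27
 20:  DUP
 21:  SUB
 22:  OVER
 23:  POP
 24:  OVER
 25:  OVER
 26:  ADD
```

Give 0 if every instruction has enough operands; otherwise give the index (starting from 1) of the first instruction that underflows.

14

PUSH -2  → [-2]
NEG      → [2]
PUSH -18 → [2, -18]
PUSH 10  → [2, -18, 10]
OVER     → [2, -18, 10, -18]
ROT      → [2, 10, -18, -18]
ADD      → [2, 10, -36]
DUP      → [2, 10, -36, -36]
SUB      → [2, 10, 0]
MUL      → [2, 0]
DUP      → [2, 0, 0]
SUB      → [2, 0]
ADD      → [2]
MOD  — needs 2 operands, stack has 1 → underflow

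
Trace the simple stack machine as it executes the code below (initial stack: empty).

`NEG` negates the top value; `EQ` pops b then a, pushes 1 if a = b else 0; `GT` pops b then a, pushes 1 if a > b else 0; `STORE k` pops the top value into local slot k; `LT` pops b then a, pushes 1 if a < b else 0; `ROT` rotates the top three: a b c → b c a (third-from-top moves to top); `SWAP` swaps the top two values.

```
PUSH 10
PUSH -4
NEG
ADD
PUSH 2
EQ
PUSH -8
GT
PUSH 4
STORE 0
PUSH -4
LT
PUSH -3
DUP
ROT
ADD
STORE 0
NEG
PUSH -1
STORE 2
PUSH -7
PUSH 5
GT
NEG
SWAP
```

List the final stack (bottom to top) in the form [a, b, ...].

PUSH 10  10
PUSH -4  10 -4
NEG      10 4
ADD      14
PUSH 2   14 2
EQ       0
PUSH -8  0 -8
GT       1
PUSH 4   1 4
STORE 0  1
PUSH -4  1 -4
LT       0
PUSH -3  0 -3
DUP      0 -3 -3
ROT      -3 -3 0
ADD      -3 -3
STORE 0  -3
NEG      3
PUSH -1  3 -1
STORE 2  3
PUSH -7  3 -7
PUSH 5   3 -7 5
GT       3 0
NEG      3 0
SWAP     0 3

[0, 3]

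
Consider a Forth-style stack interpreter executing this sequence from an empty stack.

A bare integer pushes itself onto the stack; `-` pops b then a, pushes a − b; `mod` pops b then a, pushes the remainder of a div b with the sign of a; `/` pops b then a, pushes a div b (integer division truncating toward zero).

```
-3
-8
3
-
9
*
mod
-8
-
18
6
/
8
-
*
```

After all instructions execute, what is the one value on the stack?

-3  -> -3
-8  -> -3 -8
3   -> -3 -8 3
-   -> -3 -11
9   -> -3 -11 9
*   -> -3 -99
mod -> -3
-8  -> -3 -8
-   -> 5
18  -> 5 18
6   -> 5 18 6
/   -> 5 3
8   -> 5 3 8
-   -> 5 -5
*   -> -25

-25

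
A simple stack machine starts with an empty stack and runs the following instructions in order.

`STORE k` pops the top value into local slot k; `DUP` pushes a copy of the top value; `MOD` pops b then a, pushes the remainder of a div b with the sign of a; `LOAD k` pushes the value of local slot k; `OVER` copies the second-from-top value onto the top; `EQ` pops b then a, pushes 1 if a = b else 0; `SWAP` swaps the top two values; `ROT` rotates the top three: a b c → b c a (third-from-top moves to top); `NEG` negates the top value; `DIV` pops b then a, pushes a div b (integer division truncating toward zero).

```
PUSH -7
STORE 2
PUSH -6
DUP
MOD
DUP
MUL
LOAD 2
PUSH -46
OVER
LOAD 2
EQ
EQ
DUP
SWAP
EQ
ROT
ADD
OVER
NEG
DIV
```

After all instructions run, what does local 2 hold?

-7

PUSH -7  → -7
STORE 2  → (empty)
PUSH -6  → -6
DUP      → -6 -6
MOD      → 0
DUP      → 0 0
MUL      → 0
LOAD 2   → 0 -7
PUSH -46 → 0 -7 -46
OVER     → 0 -7 -46 -7
LOAD 2   → 0 -7 -46 -7 -7
EQ       → 0 -7 -46 1
EQ       → 0 -7 0
DUP      → 0 -7 0 0
SWAP     → 0 -7 0 0
EQ       → 0 -7 1
ROT      → -7 1 0
ADD      → -7 1
OVER     → -7 1 -7
NEG      → -7 1 7
DIV      → -7 0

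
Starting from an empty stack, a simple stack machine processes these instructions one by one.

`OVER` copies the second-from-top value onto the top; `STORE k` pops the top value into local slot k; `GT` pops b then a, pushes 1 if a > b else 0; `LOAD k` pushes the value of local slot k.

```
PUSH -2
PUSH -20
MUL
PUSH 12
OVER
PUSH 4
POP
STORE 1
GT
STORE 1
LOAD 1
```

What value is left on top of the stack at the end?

PUSH -2  : [-2]
PUSH -20 : [-2, -20]
MUL      : [40]
PUSH 12  : [40, 12]
OVER     : [40, 12, 40]
PUSH 4   : [40, 12, 40, 4]
POP      : [40, 12, 40]
STORE 1  : [40, 12]
GT       : [1]
STORE 1  : []
LOAD 1   : [1]

1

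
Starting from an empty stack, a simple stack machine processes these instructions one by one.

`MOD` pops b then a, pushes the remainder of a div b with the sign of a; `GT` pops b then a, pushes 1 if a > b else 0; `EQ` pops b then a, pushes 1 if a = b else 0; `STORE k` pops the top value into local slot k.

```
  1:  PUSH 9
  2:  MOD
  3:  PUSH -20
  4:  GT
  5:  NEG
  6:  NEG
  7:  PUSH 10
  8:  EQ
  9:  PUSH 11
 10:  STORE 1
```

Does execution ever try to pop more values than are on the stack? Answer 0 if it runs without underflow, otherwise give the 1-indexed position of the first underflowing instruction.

PUSH 9 -> 9
MOD  — needs 2 operands, stack has 1 → underflow

2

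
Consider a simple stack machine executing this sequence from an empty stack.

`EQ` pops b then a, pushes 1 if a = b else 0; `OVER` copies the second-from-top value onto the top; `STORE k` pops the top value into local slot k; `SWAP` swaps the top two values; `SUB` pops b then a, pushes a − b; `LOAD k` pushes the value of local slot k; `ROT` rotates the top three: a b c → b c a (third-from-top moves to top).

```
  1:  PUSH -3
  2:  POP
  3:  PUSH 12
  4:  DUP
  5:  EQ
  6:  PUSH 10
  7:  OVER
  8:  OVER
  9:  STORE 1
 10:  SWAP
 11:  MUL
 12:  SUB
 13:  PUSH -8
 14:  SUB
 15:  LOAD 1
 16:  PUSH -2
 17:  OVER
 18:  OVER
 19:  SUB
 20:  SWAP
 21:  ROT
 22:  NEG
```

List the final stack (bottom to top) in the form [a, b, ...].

[-1, 12, -2, -10]

PUSH -3 → -3
POP     → (empty)
PUSH 12 → 12
DUP     → 12 12
EQ      → 1
PUSH 10 → 1 10
OVER    → 1 10 1
OVER    → 1 10 1 10
STORE 1 → 1 10 1
SWAP    → 1 1 10
MUL     → 1 10
SUB     → -9
PUSH -8 → -9 -8
SUB     → -1
LOAD 1  → -1 10
PUSH -2 → -1 10 -2
OVER    → -1 10 -2 10
OVER    → -1 10 -2 10 -2
SUB     → -1 10 -2 12
SWAP    → -1 10 12 -2
ROT     → -1 12 -2 10
NEG     → -1 12 -2 -10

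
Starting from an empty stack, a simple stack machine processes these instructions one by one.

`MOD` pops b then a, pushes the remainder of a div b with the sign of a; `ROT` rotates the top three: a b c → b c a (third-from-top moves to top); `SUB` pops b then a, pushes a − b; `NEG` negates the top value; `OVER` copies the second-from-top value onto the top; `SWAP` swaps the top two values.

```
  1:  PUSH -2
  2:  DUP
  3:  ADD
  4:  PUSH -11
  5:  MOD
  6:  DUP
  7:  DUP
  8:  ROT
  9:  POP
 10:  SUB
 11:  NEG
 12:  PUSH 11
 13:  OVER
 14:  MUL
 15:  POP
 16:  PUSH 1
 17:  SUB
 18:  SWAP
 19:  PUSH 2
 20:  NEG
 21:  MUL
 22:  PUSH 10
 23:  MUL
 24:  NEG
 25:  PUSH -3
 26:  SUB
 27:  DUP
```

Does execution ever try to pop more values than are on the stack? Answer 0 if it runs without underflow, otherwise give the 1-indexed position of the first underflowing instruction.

18

PUSH -2   -2
DUP       -2 -2
ADD       -4
PUSH -11  -4 -11
MOD       -4
DUP       -4 -4
DUP       -4 -4 -4
ROT       -4 -4 -4
POP       -4 -4
SUB       0
NEG       0
PUSH 11   0 11
OVER      0 11 0
MUL       0 0
POP       0
PUSH 1    0 1
SUB       -1
SWAP  — needs 2 operands, stack has 1 → underflow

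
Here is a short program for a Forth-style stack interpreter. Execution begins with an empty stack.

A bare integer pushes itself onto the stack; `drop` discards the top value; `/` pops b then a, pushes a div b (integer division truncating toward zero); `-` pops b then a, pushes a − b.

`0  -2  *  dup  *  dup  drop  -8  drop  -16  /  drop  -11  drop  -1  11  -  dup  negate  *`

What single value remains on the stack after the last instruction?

0       [0]
-2      [0, -2]
*       [0]
dup     [0, 0]
*       [0]
dup     [0, 0]
drop    [0]
-8      [0, -8]
drop    [0]
-16     [0, -16]
/       [0]
drop    []
-11     [-11]
drop    []
-1      [-1]
11      [-1, 11]
-       [-12]
dup     [-12, -12]
negate  [-12, 12]
*       [-144]

-144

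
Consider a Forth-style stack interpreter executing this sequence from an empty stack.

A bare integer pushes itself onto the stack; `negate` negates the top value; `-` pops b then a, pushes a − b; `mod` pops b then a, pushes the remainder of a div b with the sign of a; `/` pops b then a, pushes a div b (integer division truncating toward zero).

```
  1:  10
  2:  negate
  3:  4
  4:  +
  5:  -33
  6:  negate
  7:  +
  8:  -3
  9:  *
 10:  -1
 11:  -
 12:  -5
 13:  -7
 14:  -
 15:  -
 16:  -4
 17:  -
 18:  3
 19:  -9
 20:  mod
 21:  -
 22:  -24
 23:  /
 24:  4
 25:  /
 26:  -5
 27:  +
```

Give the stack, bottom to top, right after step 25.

[0]

10     : [10]
negate : [-10]
4      : [-10, 4]
+      : [-6]
-33    : [-6, -33]
negate : [-6, 33]
+      : [27]
-3     : [27, -3]
*      : [-81]
-1     : [-81, -1]
-      : [-80]
-5     : [-80, -5]
-7     : [-80, -5, -7]
-      : [-80, 2]
-      : [-82]
-4     : [-82, -4]
-      : [-78]
3      : [-78, 3]
-9     : [-78, 3, -9]
mod    : [-78, 3]
-      : [-81]
-24    : [-81, -24]
/      : [3]
4      : [3, 4]
/      : [0]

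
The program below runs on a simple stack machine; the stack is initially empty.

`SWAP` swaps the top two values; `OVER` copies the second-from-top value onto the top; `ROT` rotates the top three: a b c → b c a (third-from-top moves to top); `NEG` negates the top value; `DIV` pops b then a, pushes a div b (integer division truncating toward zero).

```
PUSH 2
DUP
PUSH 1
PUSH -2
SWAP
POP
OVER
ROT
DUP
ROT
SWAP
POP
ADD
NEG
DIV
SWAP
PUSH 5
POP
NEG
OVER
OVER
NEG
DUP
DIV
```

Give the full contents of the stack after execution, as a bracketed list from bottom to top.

PUSH 2   [2]
DUP      [2, 2]
PUSH 1   [2, 2, 1]
PUSH -2  [2, 2, 1, -2]
SWAP     [2, 2, -2, 1]
POP      [2, 2, -2]
OVER     [2, 2, -2, 2]
ROT      [2, -2, 2, 2]
DUP      [2, -2, 2, 2, 2]
ROT      [2, -2, 2, 2, 2]
SWAP     [2, -2, 2, 2, 2]
POP      [2, -2, 2, 2]
ADD      [2, -2, 4]
NEG      [2, -2, -4]
DIV      [2, 0]
SWAP     [0, 2]
PUSH 5   [0, 2, 5]
POP      [0, 2]
NEG      [0, -2]
OVER     [0, -2, 0]
OVER     [0, -2, 0, -2]
NEG      [0, -2, 0, 2]
DUP      [0, -2, 0, 2, 2]
DIV      [0, -2, 0, 1]

[0, -2, 0, 1]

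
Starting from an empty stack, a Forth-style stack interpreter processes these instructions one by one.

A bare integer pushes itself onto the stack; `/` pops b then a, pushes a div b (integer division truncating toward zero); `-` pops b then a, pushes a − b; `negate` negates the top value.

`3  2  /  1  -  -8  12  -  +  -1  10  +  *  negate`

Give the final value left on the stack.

180

3      → [3]
2      → [3, 2]
/      → [1]
1      → [1, 1]
-      → [0]
-8     → [0, -8]
12     → [0, -8, 12]
-      → [0, -20]
+      → [-20]
-1     → [-20, -1]
10     → [-20, -1, 10]
+      → [-20, 9]
*      → [-180]
negate → [180]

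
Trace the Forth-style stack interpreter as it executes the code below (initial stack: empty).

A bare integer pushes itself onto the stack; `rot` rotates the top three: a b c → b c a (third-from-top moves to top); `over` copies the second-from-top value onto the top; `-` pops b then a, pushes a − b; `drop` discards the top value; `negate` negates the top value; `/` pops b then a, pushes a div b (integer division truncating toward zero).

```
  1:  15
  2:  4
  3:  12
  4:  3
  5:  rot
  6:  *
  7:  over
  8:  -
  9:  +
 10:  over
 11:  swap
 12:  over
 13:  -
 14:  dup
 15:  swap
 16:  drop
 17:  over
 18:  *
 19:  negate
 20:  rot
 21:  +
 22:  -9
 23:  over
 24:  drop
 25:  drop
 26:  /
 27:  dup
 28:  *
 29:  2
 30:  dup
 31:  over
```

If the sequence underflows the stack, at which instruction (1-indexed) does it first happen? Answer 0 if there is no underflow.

15     -> [15]
4      -> [15, 4]
12     -> [15, 4, 12]
3      -> [15, 4, 12, 3]
rot    -> [15, 12, 3, 4]
*      -> [15, 12, 12]
over   -> [15, 12, 12, 12]
-      -> [15, 12, 0]
+      -> [15, 12]
over   -> [15, 12, 15]
swap   -> [15, 15, 12]
over   -> [15, 15, 12, 15]
-      -> [15, 15, -3]
dup    -> [15, 15, -3, -3]
swap   -> [15, 15, -3, -3]
drop   -> [15, 15, -3]
over   -> [15, 15, -3, 15]
*      -> [15, 15, -45]
negate -> [15, 15, 45]
rot    -> [15, 45, 15]
+      -> [15, 60]
-9     -> [15, 60, -9]
over   -> [15, 60, -9, 60]
drop   -> [15, 60, -9]
drop   -> [15, 60]
/      -> [0]
dup    -> [0, 0]
*      -> [0]
2      -> [0, 2]
dup    -> [0, 2, 2]
over   -> [0, 2, 2, 2]

0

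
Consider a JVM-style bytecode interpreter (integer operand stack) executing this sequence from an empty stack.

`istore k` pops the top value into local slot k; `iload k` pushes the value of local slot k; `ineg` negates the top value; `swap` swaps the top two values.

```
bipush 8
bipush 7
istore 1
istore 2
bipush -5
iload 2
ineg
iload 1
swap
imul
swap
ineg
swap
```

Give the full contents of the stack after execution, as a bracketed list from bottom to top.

[5, -56]

bipush 8   [8]
bipush 7   [8, 7]
istore 1   [8]
istore 2   []
bipush -5  [-5]
iload 2    [-5, 8]
ineg       [-5, -8]
iload 1    [-5, -8, 7]
swap       [-5, 7, -8]
imul       [-5, -56]
swap       [-56, -5]
ineg       [-56, 5]
swap       [5, -56]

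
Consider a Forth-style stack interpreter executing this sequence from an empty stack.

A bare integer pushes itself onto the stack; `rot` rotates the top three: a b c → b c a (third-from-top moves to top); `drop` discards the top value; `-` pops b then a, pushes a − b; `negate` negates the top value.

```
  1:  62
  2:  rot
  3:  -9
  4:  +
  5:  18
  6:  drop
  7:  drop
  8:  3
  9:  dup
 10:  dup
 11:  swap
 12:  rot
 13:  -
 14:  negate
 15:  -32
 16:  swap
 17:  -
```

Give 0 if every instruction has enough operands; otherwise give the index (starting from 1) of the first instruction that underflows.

62 -> 62
rot  — needs 3 operands, stack has 1 → underflow

2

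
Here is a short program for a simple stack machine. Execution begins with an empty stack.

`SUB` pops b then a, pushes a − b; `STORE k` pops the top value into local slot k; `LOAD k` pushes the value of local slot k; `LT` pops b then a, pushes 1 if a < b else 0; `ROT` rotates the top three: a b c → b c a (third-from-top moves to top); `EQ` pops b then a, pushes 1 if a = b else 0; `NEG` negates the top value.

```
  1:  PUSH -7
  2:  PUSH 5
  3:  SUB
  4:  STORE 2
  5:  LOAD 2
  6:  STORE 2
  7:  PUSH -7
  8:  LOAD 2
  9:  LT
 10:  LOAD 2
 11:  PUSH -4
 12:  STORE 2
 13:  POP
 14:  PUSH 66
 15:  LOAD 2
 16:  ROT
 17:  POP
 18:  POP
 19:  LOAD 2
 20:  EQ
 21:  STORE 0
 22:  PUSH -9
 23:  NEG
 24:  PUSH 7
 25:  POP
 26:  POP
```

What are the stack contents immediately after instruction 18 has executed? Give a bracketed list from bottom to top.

[66]

PUSH -7  -7
PUSH 5   -7 5
SUB      -12
STORE 2  (empty)
LOAD 2   -12
STORE 2  (empty)
PUSH -7  -7
LOAD 2   -7 -12
LT       0
LOAD 2   0 -12
PUSH -4  0 -12 -4
STORE 2  0 -12
POP      0
PUSH 66  0 66
LOAD 2   0 66 -4
ROT      66 -4 0
POP      66 -4
POP      66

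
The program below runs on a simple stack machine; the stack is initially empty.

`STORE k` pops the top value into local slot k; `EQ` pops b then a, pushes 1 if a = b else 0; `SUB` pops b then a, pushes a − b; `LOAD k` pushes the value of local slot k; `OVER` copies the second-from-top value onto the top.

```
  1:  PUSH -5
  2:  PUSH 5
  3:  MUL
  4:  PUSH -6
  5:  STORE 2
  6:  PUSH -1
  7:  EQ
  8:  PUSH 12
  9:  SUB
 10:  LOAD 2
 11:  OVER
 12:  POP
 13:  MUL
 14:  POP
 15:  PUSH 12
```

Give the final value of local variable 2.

-6

PUSH -5 -> -5
PUSH 5  -> -5 5
MUL     -> -25
PUSH -6 -> -25 -6
STORE 2 -> -25
PUSH -1 -> -25 -1
EQ      -> 0
PUSH 12 -> 0 12
SUB     -> -12
LOAD 2  -> -12 -6
OVER    -> -12 -6 -12
POP     -> -12 -6
MUL     -> 72
POP     -> (empty)
PUSH 12 -> 12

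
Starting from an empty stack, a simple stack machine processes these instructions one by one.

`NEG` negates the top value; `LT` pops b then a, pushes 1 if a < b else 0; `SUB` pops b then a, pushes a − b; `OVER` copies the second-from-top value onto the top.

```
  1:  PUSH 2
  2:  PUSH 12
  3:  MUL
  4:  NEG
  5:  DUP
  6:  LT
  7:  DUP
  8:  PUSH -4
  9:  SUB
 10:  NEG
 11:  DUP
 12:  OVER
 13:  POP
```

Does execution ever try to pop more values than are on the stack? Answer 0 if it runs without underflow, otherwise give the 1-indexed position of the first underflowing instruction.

PUSH 2   [2]
PUSH 12  [2, 12]
MUL      [24]
NEG      [-24]
DUP      [-24, -24]
LT       [0]
DUP      [0, 0]
PUSH -4  [0, 0, -4]
SUB      [0, 4]
NEG      [0, -4]
DUP      [0, -4, -4]
OVER     [0, -4, -4, -4]
POP      [0, -4, -4]

0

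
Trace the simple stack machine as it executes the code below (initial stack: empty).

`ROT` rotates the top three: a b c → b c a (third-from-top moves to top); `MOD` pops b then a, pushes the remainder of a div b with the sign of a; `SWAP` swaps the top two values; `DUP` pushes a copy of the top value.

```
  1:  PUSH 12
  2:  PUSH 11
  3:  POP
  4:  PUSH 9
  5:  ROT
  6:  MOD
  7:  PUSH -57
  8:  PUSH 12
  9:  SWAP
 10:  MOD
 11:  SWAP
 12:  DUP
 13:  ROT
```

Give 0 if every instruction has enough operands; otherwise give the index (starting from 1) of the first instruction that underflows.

PUSH 12 : [12]
PUSH 11 : [12, 11]
POP     : [12]
PUSH 9  : [12, 9]
ROT  — needs 3 operands, stack has 2 → underflow

5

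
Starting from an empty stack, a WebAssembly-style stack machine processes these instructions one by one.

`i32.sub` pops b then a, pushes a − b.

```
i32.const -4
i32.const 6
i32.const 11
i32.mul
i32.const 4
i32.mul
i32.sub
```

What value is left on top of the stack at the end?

i32.const -4 : [-4]
i32.const 6  : [-4, 6]
i32.const 11 : [-4, 6, 11]
i32.mul      : [-4, 66]
i32.const 4  : [-4, 66, 4]
i32.mul      : [-4, 264]
i32.sub      : [-268]

-268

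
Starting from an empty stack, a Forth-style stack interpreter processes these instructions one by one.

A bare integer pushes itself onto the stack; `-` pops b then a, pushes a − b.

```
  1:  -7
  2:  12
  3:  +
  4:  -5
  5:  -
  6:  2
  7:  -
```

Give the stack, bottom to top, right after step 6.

[10, 2]

-7 -> -7
12 -> -7 12
+  -> 5
-5 -> 5 -5
-  -> 10
2  -> 10 2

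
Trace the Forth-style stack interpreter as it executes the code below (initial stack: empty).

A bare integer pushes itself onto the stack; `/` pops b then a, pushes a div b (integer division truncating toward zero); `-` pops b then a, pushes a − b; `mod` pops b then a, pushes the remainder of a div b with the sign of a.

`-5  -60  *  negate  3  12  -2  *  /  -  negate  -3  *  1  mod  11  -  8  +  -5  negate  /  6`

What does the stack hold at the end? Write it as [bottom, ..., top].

[0, 6]

-5     -> -5
-60    -> -5 -60
*      -> 300
negate -> -300
3      -> -300 3
12     -> -300 3 12
-2     -> -300 3 12 -2
*      -> -300 3 -24
/      -> -300 0
-      -> -300
negate -> 300
-3     -> 300 -3
*      -> -900
1      -> -900 1
mod    -> 0
11     -> 0 11
-      -> -11
8      -> -11 8
+      -> -3
-5     -> -3 -5
negate -> -3 5
/      -> 0
6      -> 0 6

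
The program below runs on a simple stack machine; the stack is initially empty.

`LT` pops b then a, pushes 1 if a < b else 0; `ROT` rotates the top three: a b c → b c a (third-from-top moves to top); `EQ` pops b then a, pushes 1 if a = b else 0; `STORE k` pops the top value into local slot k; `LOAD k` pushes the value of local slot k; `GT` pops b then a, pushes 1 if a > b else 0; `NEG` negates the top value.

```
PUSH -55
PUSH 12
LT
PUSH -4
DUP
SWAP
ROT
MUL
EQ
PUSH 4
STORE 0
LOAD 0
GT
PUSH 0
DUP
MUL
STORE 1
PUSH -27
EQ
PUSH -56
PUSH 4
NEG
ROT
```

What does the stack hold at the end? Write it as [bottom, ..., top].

[-56, -4, 0]

PUSH -55 → [-55]
PUSH 12  → [-55, 12]
LT       → [1]
PUSH -4  → [1, -4]
DUP      → [1, -4, -4]
SWAP     → [1, -4, -4]
ROT      → [-4, -4, 1]
MUL      → [-4, -4]
EQ       → [1]
PUSH 4   → [1, 4]
STORE 0  → [1]
LOAD 0   → [1, 4]
GT       → [0]
PUSH 0   → [0, 0]
DUP      → [0, 0, 0]
MUL      → [0, 0]
STORE 1  → [0]
PUSH -27 → [0, -27]
EQ       → [0]
PUSH -56 → [0, -56]
PUSH 4   → [0, -56, 4]
NEG      → [0, -56, -4]
ROT      → [-56, -4, 0]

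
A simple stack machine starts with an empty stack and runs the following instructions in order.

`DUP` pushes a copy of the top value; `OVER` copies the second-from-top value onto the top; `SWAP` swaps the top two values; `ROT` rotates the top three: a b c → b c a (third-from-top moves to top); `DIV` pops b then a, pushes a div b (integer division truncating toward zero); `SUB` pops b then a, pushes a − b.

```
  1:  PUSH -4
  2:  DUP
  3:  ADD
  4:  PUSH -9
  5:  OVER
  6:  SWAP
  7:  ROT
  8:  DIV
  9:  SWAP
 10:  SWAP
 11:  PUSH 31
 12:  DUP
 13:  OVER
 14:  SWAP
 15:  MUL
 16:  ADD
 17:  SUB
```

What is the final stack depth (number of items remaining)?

PUSH -4  -4
DUP      -4 -4
ADD      -8
PUSH -9  -8 -9
OVER     -8 -9 -8
SWAP     -8 -8 -9
ROT      -8 -9 -8
DIV      -8 1
SWAP     1 -8
SWAP     -8 1
PUSH 31  -8 1 31
DUP      -8 1 31 31
OVER     -8 1 31 31 31
SWAP     -8 1 31 31 31
MUL      -8 1 31 961
ADD      -8 1 992
SUB      -8 -991

2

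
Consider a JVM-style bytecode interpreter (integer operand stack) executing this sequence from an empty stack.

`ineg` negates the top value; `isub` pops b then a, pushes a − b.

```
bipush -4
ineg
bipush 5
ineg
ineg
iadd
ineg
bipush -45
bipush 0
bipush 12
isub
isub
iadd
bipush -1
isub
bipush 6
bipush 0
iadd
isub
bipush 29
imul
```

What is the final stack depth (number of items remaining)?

1

bipush -4   -4
ineg        4
bipush 5    4 5
ineg        4 -5
ineg        4 5
iadd        9
ineg        -9
bipush -45  -9 -45
bipush 0    -9 -45 0
bipush 12   -9 -45 0 12
isub        -9 -45 -12
isub        -9 -33
iadd        -42
bipush -1   -42 -1
isub        -41
bipush 6    -41 6
bipush 0    -41 6 0
iadd        -41 6
isub        -47
bipush 29   -47 29
imul        -1363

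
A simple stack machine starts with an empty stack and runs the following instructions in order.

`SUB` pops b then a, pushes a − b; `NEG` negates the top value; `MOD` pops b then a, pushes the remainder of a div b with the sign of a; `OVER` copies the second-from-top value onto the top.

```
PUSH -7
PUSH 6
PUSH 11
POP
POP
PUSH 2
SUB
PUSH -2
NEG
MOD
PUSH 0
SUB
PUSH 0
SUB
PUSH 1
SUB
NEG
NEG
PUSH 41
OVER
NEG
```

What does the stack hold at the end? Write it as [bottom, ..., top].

PUSH -7 -> -7
PUSH 6  -> -7 6
PUSH 11 -> -7 6 11
POP     -> -7 6
POP     -> -7
PUSH 2  -> -7 2
SUB     -> -9
PUSH -2 -> -9 -2
NEG     -> -9 2
MOD     -> -1
PUSH 0  -> -1 0
SUB     -> -1
PUSH 0  -> -1 0
SUB     -> -1
PUSH 1  -> -1 1
SUB     -> -2
NEG     -> 2
NEG     -> -2
PUSH 41 -> -2 41
OVER    -> -2 41 -2
NEG     -> -2 41 2

[-2, 41, 2]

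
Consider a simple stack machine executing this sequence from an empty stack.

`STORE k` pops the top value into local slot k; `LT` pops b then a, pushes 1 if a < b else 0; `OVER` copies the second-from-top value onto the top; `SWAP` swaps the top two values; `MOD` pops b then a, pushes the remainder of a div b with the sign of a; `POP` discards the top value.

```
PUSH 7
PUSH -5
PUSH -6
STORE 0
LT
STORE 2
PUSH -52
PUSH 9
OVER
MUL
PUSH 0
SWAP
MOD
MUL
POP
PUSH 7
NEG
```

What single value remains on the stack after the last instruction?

PUSH 7    7
PUSH -5   7 -5
PUSH -6   7 -5 -6
STORE 0   7 -5
LT        0
STORE 2   (empty)
PUSH -52  -52
PUSH 9    -52 9
OVER      -52 9 -52
MUL       -52 -468
PUSH 0    -52 -468 0
SWAP      -52 0 -468
MOD       -52 0
MUL       0
POP       (empty)
PUSH 7    7
NEG       -7

-7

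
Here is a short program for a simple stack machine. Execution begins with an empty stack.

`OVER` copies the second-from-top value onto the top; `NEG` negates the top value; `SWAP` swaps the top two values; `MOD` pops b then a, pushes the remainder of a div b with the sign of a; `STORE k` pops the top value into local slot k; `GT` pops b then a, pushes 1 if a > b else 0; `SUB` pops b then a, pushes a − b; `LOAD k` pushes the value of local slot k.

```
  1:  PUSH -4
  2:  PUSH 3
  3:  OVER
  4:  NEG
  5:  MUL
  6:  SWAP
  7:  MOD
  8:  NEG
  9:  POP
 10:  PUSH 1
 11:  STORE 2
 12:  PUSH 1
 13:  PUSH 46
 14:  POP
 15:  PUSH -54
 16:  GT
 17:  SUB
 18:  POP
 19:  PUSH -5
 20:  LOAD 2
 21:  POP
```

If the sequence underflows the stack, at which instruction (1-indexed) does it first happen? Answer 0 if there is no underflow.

PUSH -4   [-4]
PUSH 3    [-4, 3]
OVER      [-4, 3, -4]
NEG       [-4, 3, 4]
MUL       [-4, 12]
SWAP      [12, -4]
MOD       [0]
NEG       [0]
POP       []
PUSH 1    [1]
STORE 2   []
PUSH 1    [1]
PUSH 46   [1, 46]
POP       [1]
PUSH -54  [1, -54]
GT        [1]
SUB  — needs 2 operands, stack has 1 → underflow

17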